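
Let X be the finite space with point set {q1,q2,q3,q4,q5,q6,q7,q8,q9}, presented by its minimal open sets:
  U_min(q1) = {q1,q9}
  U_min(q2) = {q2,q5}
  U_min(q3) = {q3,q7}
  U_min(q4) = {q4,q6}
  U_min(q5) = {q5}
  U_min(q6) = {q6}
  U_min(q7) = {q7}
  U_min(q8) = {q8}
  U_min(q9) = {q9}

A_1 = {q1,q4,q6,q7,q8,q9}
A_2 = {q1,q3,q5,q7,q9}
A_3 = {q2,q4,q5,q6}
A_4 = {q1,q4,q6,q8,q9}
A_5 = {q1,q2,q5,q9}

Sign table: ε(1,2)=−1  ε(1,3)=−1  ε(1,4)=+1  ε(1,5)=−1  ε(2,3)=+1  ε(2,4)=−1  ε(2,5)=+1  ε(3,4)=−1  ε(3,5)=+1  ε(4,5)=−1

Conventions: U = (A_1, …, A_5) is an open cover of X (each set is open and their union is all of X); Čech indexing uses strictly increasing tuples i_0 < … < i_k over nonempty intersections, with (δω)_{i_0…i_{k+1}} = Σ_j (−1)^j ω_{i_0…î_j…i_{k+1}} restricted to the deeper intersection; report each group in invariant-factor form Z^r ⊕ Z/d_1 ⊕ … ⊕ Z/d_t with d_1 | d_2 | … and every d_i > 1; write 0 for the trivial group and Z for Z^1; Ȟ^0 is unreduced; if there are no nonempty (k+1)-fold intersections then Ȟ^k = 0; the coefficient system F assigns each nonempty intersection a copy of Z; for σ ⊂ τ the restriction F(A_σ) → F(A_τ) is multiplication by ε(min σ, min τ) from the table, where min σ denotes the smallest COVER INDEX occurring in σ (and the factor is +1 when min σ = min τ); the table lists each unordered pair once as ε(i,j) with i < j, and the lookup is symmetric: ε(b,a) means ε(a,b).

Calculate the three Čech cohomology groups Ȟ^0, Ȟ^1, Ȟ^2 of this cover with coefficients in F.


cover nerve:
  A12={q1,q7,q9} A13={q4,q6} A14={q1,q4,q6,q8,q9} A15={q1,q9} A23={q5} A24={q1,q9} A25={q1,q5,q9} A34={q4,q6} A35={q2,q5} A45={q1,q9}
  A124={q1,q9} A125={q1,q9} A134={q4,q6} A145={q1,q9} A235={q5} A245={q1,q9}
  A1245={q1,q9}
C dims 5,10,6,1; δ0: rk 4, SNF 1^4; δ1: rk 5, SNF 1^5; δ2: rk 1, SNF 1^1
Ȟ^0: (5−4)−0=1 ⇒ Z
Ȟ^1: (10−5)−4=1 ⇒ Z
Ȟ^2: (6−1)−5=0 ⇒ 0

Ȟ^0 = Z,  Ȟ^1 = Z,  Ȟ^2 = 0


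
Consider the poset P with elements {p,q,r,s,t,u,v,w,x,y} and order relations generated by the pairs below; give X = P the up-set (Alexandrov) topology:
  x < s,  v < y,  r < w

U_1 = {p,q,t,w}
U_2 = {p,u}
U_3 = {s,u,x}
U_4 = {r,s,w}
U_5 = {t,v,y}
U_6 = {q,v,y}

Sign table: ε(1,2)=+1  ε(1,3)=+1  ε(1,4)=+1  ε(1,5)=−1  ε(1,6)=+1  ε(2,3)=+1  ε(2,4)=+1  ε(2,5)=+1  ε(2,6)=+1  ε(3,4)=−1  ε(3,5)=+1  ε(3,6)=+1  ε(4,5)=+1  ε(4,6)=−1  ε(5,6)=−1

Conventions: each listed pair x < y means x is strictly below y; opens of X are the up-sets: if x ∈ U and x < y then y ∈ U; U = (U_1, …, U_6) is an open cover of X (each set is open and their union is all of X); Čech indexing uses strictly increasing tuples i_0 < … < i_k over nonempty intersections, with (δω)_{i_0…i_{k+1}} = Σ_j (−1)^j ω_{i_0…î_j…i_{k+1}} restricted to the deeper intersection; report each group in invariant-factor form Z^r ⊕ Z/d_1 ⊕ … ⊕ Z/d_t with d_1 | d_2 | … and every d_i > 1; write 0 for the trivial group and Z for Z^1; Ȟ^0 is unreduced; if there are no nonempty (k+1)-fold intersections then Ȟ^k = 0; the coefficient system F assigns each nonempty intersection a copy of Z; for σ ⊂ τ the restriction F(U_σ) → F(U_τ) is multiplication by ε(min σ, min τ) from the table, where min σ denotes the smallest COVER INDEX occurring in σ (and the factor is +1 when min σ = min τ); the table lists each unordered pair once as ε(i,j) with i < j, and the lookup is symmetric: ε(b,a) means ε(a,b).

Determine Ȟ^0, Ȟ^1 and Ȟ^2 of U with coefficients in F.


nerve of the cover:
  U12={p} U14={w} U15={t} U16={q} U23={u} U34={s} U56={v,y}
C dims 6,7; δ0: rk 6, SNF 1^5·2
Ȟ^0 = (6 − 6) − 0 = 0, so Ȟ^0 ≅ 0
Ȟ^1 = (7 − 0) − 6 = 1 plus torsion [2], so Ȟ^1 ≅ Z ⊕ Z/2
Ȟ^2 = (0 − 0) − 0 = 0, so Ȟ^2 ≅ 0

Ȟ^0(U;F) ≅ 0,  Ȟ^1(U;F) ≅ Z ⊕ Z/2,  Ȟ^2(U;F) ≅ 0


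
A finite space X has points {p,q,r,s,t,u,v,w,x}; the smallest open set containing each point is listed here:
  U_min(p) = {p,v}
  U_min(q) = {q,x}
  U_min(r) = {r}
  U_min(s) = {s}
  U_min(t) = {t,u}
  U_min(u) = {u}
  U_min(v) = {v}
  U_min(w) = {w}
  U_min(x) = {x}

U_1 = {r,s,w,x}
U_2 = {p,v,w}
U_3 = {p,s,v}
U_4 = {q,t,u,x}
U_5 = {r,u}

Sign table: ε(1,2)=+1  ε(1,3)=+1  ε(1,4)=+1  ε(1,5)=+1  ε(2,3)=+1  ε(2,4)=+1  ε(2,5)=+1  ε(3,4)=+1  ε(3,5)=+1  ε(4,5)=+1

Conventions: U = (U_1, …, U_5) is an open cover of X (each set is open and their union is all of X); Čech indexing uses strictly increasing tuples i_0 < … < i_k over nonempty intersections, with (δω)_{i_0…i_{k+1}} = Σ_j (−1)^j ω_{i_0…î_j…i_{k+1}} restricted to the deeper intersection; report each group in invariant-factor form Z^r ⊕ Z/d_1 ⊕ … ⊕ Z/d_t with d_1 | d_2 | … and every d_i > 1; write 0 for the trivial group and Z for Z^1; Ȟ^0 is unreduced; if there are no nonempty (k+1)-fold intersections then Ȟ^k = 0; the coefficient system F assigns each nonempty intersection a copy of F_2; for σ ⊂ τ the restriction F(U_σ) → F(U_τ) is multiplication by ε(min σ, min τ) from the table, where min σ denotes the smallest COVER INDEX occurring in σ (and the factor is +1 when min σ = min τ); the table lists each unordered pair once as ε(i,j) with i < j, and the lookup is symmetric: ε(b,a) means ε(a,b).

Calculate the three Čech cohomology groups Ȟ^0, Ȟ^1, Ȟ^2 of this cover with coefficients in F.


nonempty intersections:
  U12={w} U13={s} U14={x} U15={r} U23={p,v} U45={u}
C dims 5,6; δ0: rk_F2 4
Ȟ^0: (5−4)−0=1 ⇒ Z/2
Ȟ^1: (6−0)−4=2 ⇒ Z/2 ⊕ Z/2
Ȟ^2: (0−0)−0=0 ⇒ 0

Ȟ^0 = Z/2, Ȟ^1 = Z/2 ⊕ Z/2, Ȟ^2 = 0


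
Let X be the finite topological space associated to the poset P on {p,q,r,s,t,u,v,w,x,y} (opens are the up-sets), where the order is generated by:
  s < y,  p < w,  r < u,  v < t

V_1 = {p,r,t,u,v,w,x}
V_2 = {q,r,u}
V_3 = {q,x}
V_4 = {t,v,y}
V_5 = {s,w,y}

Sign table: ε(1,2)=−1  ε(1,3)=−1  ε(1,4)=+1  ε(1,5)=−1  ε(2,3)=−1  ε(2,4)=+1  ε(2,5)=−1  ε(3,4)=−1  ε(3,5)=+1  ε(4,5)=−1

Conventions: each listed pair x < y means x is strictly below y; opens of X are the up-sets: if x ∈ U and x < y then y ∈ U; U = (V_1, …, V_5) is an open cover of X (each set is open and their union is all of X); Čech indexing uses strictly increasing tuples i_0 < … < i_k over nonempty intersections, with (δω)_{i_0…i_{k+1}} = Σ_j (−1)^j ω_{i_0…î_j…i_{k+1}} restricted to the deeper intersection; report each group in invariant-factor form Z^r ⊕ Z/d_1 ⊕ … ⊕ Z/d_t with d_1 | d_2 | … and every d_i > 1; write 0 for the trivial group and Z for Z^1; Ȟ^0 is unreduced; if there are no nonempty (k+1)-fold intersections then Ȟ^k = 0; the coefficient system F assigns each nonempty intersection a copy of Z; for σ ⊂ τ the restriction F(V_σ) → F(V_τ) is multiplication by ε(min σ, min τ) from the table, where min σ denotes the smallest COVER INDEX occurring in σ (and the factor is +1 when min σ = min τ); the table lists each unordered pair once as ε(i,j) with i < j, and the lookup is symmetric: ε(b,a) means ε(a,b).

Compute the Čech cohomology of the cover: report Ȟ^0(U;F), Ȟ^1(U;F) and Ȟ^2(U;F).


Ȟ^0 = 0, Ȟ^1 = Z ⊕ Z/2 and Ȟ^2 = 0

nonempty overlaps:
  V12={r,u} V13={x} V14={t,v} V15={w} V23={q} V45={y}
C dims 5,6; δ0: rk 5, SNF 1^4·2
degree 0: 5−5−0 = 0 → Ȟ^0 ≅ 0
degree 1: 6−0−5 = 1 plus torsion [2] → Ȟ^1 ≅ Z ⊕ Z/2
degree 2: 0−0−0 = 0 → Ȟ^2 ≅ 0


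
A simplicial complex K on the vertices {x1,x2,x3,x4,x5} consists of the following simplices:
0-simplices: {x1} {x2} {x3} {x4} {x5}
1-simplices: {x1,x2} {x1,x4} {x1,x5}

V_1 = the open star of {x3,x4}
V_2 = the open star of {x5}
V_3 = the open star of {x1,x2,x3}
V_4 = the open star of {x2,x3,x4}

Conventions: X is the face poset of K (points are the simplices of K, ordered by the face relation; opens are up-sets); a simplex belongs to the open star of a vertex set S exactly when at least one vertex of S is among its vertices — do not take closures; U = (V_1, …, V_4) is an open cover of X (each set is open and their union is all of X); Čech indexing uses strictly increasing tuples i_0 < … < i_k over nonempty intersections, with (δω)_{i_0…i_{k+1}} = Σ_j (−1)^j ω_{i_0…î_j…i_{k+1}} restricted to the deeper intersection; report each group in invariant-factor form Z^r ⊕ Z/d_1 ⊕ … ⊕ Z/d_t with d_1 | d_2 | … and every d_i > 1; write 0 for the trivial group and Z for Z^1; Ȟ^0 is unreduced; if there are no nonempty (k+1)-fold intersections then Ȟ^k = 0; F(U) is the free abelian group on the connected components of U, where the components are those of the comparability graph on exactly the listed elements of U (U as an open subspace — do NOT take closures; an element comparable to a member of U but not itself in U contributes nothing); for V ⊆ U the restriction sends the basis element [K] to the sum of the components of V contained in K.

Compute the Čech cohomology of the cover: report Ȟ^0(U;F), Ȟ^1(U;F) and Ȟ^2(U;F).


nonempty intersections:
  V1={{x3},{x4},{x1,x4}} V2={{x5},{x1,x5}} V3={{x1},{x2},{x3},{x1,x2},{x1,x4},{x1,x5}} V4={{x2},{x3},{x4},{x1,x2},{x1,x4}}
  V13={{x3},{x1,x4}} V14={{x3},{x4},{x1,x4}} V23={{x1,x5}} V34={{x2},{x3},{x1,x2},{x1,x4}}
  V134={{x3},{x1,x4}}
components per intersection:
  V1: {{x3}} {{x4},{x1,x4}}
  V2: {{x5},{x1,x5}}
  V3: {{x1},{x2},{x1,x2},{x1,x4},{x1,x5}} {{x3}}
  V4: {{x2},{x1,x2}} {{x3}} {{x4},{x1,x4}}
  V13: {{x3}} {{x1,x4}}
  V14: {{x3}} {{x4},{x1,x4}}
  V23: {{x1,x5}}
  V34: {{x2},{x1,x2}} {{x3}} {{x1,x4}}
  V134: {{x3}} {{x1,x4}}
C dims 8,8,2; δ0: rk 6, SNF 1^6; δ1: rk 2, SNF 1^2
Ȟ^0: (8−6)−0=2 ⇒ Z^2
Ȟ^1: (8−2)−6=0 ⇒ 0
Ȟ^2: (2−0)−2=0 ⇒ 0

Ȟ^0 ≅ Z^2, Ȟ^1 ≅ 0 and Ȟ^2 ≅ 0


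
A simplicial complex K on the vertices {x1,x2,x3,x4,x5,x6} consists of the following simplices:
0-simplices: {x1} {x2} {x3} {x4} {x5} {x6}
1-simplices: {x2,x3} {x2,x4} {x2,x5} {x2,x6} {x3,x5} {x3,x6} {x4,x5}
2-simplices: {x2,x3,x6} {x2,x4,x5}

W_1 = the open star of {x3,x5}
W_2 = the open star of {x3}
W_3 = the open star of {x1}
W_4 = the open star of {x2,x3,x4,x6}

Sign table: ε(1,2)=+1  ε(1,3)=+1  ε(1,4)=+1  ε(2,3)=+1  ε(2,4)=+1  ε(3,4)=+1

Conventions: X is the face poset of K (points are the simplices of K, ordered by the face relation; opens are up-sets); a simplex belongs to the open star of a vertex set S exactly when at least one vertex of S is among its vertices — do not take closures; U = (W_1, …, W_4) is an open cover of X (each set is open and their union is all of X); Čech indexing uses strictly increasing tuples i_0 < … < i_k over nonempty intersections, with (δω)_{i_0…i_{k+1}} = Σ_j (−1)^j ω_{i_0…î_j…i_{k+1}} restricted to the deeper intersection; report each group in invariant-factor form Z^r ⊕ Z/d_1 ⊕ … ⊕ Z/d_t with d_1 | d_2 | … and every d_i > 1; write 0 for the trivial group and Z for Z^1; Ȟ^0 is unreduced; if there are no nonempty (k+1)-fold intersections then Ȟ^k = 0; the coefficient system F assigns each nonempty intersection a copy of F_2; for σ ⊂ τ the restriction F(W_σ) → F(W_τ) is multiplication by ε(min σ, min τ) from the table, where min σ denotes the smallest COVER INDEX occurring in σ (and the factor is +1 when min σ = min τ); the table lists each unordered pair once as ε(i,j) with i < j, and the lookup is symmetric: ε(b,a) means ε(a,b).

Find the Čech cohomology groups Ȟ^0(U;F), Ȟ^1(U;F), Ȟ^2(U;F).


cover nerve:
  W1={{x3},{x5},{x2,x3},{x2,x5},{x3,x5},{x3,x6},{x4,x5},{x2,x3,x6},{x2,x4,x5}} W2={{x3},{x2,x3},{x3,x5},{x3,x6},{x2,x3,x6}} W3={{x1}} W4={{x2},{x3},{x4},{x6},{x2,x3},{x2,x4},{x2,x5},{x2,x6},{x3,x5},{x3,x6},{x4,x5},{x2,x3,x6},{x2,x4,x5}}
  W12={{x3},{x2,x3},{x3,x5},{x3,x6},{x2,x3,x6}} W14={{x3},{x2,x3},{x2,x5},{x3,x5},{x3,x6},{x4,x5},{x2,x3,x6},{x2,x4,x5}} W24={{x3},{x2,x3},{x3,x5},{x3,x6},{x2,x3,x6}}
  W124={{x3},{x2,x3},{x3,x5},{x3,x6},{x2,x3,x6}}
C dims 4,3,1; δ0: rk_F2 2; δ1: rk_F2 1
Ȟ^0: (4−2)−0=2 ⇒ Z/2 ⊕ Z/2
Ȟ^1: (3−1)−2=0 ⇒ 0
Ȟ^2: (1−0)−1=0 ⇒ 0

Ȟ^0(U;F) ≅ Z/2 ⊕ Z/2; Ȟ^1(U;F) ≅ 0; Ȟ^2(U;F) ≅ 0


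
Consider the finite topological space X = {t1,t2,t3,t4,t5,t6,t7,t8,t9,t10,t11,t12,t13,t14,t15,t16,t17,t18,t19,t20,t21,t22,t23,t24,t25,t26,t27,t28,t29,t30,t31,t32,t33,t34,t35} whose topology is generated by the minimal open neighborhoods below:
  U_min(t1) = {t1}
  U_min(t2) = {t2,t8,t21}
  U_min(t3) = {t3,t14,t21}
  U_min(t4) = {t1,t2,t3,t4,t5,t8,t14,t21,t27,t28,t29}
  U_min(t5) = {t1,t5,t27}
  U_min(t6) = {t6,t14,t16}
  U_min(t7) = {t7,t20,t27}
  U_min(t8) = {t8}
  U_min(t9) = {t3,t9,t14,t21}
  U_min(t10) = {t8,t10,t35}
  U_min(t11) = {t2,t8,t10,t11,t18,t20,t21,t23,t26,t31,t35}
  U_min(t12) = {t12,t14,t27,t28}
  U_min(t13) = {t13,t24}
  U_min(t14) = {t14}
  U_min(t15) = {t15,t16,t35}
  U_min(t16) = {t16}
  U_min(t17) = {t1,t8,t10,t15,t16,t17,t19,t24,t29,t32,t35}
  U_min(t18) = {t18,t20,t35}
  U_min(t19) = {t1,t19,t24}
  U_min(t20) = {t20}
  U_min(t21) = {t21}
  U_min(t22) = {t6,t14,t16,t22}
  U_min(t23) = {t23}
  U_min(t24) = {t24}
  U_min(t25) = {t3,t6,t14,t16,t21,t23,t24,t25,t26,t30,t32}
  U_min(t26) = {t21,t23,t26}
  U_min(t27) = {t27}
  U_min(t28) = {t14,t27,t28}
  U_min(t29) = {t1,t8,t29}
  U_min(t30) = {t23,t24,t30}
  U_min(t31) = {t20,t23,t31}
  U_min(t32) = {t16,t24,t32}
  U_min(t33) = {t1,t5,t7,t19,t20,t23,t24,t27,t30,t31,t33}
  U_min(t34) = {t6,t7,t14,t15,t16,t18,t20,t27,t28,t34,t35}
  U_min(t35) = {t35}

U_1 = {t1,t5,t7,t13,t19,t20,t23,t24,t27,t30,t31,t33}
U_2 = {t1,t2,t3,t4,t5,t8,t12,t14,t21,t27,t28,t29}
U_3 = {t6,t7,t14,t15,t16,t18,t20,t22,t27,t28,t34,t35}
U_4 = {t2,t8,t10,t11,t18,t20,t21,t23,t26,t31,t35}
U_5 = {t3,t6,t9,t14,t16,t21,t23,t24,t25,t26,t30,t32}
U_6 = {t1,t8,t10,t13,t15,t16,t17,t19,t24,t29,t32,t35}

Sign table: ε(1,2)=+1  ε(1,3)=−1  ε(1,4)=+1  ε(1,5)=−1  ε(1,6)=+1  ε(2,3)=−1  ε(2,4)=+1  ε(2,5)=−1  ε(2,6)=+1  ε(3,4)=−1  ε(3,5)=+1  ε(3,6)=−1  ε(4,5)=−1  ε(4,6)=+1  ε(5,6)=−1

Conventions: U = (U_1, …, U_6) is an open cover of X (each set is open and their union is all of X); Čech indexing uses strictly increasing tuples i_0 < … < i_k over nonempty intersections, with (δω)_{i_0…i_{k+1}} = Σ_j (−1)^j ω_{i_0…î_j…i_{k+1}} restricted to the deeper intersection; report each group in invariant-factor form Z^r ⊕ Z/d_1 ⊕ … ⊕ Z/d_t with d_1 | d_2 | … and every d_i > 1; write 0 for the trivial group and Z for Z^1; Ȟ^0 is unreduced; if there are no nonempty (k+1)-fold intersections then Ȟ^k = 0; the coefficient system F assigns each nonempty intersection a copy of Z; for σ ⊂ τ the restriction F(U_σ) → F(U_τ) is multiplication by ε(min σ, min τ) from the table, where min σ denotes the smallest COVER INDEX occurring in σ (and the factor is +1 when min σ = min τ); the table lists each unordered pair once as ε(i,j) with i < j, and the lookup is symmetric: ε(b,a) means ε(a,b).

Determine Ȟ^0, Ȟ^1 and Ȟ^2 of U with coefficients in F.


Ȟ^0(U;F) ≅ Z; Ȟ^1(U;F) ≅ 0; Ȟ^2(U;F) ≅ Z/2

intersection data:
  U12={t1,t5,t27} U13={t7,t20,t27} U14={t20,t23,t31} U15={t23,t24,t30} U16={t1,t13,t19,t24} U23={t14,t27,t28} U24={t2,t8,t21} U25={t3,t14,t21} U26={t1,t8,t29} U34={t18,t20,t35} U35={t6,t14,t16} U36={t15,t16,t35} U45={t21,t23,t26} U46={t8,t10,t35} U56={t16,t24,t32}
  U123={t27} U126={t1} U134={t20} U145={t23} U156={t24} U235={t14} U245={t21} U246={t8} U346={t35} U356={t16}
C dims 6,15,10; δ0: rk 5, SNF 1^5; δ1: rk 10, SNF 1^9·2
Ȟ^0 = (6 − 5) − 0 = 1, so Ȟ^0 ≅ Z
Ȟ^1 = (15 − 10) − 5 = 0, so Ȟ^1 ≅ 0
Ȟ^2 = (10 − 0) − 10 = 0 plus torsion [2], so Ȟ^2 ≅ Z/2


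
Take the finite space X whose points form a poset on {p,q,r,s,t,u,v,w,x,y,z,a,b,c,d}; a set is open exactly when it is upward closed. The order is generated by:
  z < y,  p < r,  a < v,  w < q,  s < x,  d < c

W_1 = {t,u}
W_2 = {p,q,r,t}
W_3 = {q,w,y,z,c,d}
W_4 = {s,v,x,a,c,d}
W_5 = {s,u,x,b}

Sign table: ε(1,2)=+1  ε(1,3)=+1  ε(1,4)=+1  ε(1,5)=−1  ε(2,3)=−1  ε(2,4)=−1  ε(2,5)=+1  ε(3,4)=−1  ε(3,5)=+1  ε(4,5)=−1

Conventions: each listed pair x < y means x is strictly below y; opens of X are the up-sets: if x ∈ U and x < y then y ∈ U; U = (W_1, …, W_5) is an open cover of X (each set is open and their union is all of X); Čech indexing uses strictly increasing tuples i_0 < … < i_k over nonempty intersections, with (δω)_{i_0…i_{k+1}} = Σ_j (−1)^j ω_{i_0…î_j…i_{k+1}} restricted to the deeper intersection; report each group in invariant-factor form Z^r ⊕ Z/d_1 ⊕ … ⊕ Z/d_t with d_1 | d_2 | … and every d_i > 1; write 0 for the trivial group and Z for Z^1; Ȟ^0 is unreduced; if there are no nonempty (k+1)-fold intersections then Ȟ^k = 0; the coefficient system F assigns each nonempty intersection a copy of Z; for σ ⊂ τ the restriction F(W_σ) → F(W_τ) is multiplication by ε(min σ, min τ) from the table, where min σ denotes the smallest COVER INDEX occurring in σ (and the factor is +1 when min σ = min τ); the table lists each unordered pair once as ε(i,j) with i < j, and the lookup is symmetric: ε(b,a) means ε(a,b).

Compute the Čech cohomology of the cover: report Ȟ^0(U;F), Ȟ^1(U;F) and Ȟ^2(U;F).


Ȟ^0(U;F) ≅ Z, Ȟ^1(U;F) ≅ Z and Ȟ^2(U;F) ≅ 0

nonempty overlaps:
  W12={t} W15={u} W23={q} W34={c,d} W45={s,x}
C dims 5,5; δ0: rk 4, SNF 1^4
degree 0: 5−4−0 = 1 → Ȟ^0 ≅ Z
degree 1: 5−0−4 = 1 → Ȟ^1 ≅ Z
degree 2: 0−0−0 = 0 → Ȟ^2 ≅ 0


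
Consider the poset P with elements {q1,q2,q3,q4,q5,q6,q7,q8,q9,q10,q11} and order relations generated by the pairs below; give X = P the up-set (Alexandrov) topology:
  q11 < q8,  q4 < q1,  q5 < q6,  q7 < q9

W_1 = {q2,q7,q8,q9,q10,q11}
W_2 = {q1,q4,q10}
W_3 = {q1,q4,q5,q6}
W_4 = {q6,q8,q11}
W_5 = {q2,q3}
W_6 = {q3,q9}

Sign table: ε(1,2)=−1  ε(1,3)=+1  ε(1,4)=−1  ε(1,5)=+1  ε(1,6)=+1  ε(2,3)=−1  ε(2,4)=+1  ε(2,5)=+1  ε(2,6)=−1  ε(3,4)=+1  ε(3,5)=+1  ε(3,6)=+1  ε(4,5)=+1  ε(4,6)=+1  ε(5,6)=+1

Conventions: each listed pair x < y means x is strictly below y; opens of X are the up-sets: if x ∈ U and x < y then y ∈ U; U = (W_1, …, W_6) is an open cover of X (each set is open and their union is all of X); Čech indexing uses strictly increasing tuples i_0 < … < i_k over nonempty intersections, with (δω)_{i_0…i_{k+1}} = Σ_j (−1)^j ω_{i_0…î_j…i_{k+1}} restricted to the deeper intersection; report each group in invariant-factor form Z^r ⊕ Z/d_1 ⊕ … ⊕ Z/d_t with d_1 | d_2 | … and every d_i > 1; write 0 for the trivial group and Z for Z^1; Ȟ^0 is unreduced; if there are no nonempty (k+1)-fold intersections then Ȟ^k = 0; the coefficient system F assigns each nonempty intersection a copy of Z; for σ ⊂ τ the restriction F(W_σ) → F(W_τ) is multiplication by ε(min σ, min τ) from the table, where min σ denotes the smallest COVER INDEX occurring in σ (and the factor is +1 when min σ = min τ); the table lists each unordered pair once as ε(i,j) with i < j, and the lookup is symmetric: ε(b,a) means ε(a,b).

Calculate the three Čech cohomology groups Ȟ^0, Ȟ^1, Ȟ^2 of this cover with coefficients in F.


cover nerve:
  W12={q10} W14={q8,q11} W15={q2} W16={q9} W23={q1,q4} W34={q6} W56={q3}
C dims 6,7; δ0: rk 6, SNF 1^5·2
Ȟ^0: (6−6)−0=0 ⇒ 0
Ȟ^1: (7−0)−6=1 plus torsion [2] ⇒ Z ⊕ Z/2
Ȟ^2: (0−0)−0=0 ⇒ 0

Ȟ^0 = 0,  Ȟ^1 = Z ⊕ Z/2,  Ȟ^2 = 0


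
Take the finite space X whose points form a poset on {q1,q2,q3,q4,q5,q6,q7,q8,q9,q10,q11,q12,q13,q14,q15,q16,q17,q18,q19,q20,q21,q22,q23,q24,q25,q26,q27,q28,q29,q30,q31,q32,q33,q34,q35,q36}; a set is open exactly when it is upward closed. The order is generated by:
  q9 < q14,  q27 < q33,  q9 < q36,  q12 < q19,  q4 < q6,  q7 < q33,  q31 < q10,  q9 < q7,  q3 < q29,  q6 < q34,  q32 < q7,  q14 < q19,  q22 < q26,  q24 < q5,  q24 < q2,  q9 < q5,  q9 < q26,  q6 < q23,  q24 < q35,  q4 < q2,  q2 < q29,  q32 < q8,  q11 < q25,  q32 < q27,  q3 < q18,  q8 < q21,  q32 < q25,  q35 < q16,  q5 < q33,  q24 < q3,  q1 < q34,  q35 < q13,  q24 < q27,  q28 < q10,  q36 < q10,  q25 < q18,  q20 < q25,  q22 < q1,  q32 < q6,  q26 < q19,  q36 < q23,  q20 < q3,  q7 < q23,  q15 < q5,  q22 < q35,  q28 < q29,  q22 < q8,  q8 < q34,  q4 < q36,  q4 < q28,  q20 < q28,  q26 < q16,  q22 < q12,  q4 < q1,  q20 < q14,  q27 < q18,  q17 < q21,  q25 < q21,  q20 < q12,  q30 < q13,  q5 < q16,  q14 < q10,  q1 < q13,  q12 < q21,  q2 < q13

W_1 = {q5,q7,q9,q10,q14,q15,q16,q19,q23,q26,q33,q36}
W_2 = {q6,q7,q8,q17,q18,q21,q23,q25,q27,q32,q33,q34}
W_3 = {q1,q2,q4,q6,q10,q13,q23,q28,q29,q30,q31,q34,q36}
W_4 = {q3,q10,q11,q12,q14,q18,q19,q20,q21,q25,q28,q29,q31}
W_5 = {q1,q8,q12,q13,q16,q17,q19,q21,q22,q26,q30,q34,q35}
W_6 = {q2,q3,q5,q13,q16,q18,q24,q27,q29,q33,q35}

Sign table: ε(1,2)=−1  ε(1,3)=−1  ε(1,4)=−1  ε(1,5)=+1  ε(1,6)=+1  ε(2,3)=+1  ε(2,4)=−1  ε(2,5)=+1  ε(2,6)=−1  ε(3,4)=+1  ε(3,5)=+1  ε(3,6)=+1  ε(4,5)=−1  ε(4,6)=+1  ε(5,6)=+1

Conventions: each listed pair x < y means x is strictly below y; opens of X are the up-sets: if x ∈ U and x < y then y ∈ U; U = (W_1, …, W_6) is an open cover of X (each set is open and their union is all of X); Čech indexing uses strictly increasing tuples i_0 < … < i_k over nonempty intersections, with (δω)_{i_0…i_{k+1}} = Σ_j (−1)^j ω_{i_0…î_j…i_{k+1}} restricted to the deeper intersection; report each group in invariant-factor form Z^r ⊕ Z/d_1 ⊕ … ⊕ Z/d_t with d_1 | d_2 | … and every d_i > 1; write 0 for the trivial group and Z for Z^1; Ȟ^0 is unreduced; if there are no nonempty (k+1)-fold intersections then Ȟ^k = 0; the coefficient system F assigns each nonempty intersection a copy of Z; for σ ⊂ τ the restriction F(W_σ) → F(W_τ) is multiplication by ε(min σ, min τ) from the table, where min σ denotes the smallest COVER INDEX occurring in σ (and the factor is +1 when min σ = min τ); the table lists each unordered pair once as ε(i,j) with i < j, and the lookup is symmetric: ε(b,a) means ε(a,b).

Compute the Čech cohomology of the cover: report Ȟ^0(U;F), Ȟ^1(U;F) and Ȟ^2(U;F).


nerve simplices:
  W12={q7,q23,q33} W13={q10,q23,q36} W14={q10,q14,q19} W15={q16,q19,q26} W16={q5,q16,q33} W23={q6,q23,q34} W24={q18,q21,q25} W25={q8,q17,q21,q34} W26={q18,q27,q33} W34={q10,q28,q29,q31} W35={q1,q13,q30,q34} W36={q2,q13,q29} W45={q12,q19,q21} W46={q3,q18,q29} W56={q13,q16,q35}
  W123={q23} W126={q33} W134={q10} W145={q19} W156={q16} W235={q34} W245={q21} W246={q18} W346={q29} W356={q13}
C dims 6,15,10; δ0: rk 6, SNF 1^5·2; δ1: rk 9, SNF 1^9
degree 0: 6−6−0 = 0 → Ȟ^0 ≅ 0
degree 1: 15−9−6 = 0 plus torsion [2] → Ȟ^1 ≅ Z/2
degree 2: 10−0−9 = 1 → Ȟ^2 ≅ Z

Ȟ^0 = 0, Ȟ^1 = Z/2 and Ȟ^2 = Z


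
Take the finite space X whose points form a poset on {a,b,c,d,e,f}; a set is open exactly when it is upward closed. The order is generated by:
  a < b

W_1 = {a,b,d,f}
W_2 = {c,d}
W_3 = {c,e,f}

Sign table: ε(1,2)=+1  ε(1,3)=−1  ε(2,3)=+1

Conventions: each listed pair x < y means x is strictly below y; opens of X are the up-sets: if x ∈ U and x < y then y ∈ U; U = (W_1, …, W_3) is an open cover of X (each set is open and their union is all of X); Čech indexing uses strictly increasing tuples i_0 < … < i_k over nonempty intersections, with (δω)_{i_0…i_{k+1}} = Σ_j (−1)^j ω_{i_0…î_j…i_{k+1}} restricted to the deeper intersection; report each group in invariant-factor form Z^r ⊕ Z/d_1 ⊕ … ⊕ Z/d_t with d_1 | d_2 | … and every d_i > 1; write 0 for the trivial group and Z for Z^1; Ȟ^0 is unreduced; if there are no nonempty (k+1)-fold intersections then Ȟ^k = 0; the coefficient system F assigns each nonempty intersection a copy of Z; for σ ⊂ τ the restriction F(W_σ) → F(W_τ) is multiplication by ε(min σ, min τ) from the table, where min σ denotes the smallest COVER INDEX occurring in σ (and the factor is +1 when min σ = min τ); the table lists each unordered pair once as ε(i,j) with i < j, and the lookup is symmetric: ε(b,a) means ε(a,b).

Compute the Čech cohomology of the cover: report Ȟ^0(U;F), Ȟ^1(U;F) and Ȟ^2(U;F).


nerve of the cover:
  W12={d} W13={f} W23={c}
C dims 3,3; δ0: rk 3, SNF 1^2·2
Ȟ^0 = (3 − 3) − 0 = 0, so Ȟ^0 ≅ 0
Ȟ^1 = (3 − 0) − 3 = 0 plus torsion [2], so Ȟ^1 ≅ Z/2
Ȟ^2 = (0 − 0) − 0 = 0, so Ȟ^2 ≅ 0

Ȟ^0(U;F) ≅ 0, Ȟ^1(U;F) ≅ Z/2, Ȟ^2(U;F) ≅ 0


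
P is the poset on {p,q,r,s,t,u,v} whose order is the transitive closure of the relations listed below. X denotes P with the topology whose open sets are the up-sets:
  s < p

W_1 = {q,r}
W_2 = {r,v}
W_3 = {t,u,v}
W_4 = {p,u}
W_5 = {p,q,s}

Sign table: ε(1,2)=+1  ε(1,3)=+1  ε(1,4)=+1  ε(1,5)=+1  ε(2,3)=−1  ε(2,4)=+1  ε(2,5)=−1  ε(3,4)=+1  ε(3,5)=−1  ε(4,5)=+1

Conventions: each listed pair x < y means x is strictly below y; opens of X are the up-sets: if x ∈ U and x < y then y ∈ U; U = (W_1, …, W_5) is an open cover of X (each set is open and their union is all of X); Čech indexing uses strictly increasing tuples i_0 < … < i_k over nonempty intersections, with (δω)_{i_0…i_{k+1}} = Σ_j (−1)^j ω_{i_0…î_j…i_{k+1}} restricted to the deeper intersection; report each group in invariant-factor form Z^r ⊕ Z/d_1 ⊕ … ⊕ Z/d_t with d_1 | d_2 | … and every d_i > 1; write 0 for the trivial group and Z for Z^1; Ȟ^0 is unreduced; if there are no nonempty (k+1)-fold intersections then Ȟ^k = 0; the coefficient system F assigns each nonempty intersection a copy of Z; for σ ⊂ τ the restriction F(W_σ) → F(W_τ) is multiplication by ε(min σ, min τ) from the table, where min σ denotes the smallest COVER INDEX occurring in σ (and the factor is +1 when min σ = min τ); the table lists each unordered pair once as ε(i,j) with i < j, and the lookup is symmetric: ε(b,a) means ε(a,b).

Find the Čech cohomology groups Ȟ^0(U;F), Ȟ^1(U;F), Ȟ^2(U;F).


nonempty intersections:
  W12={r} W15={q} W23={v} W34={u} W45={p}
C dims 5,5; δ0: rk 5, SNF 1^4·2
Ȟ^0: (5−5)−0=0 ⇒ 0
Ȟ^1: (5−0)−5=0 plus torsion [2] ⇒ Z/2
Ȟ^2: (0−0)−0=0 ⇒ 0

Ȟ^0(U;F) ≅ 0, Ȟ^1(U;F) ≅ Z/2 and Ȟ^2(U;F) ≅ 0


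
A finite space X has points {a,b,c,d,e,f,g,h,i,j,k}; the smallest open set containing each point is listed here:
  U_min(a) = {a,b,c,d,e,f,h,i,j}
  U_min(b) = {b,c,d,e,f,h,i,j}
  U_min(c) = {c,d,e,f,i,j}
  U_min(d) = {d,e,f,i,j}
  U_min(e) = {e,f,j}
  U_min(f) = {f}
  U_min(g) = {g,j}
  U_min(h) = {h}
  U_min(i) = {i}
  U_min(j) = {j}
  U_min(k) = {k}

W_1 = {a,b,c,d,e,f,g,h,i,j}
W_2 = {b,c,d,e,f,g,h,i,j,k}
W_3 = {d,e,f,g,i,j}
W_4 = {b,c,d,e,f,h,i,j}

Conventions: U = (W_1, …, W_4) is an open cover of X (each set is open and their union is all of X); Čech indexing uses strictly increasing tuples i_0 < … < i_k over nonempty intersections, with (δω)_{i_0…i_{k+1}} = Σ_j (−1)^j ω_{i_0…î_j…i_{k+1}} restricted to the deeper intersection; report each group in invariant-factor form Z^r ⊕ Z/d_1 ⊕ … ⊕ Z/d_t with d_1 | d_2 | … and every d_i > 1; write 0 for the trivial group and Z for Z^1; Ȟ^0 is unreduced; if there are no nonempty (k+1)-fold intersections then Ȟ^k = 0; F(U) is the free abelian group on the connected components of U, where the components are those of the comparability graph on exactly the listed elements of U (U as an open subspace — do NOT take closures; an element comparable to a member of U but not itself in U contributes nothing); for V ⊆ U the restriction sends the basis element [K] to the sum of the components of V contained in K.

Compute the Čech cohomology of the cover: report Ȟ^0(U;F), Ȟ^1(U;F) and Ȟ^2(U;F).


nerve simplices:
  W12={b,c,d,e,f,g,h,i,j} W13={d,e,f,g,i,j} W14={b,c,d,e,f,h,i,j} W23={d,e,f,g,i,j} W24={b,c,d,e,f,h,i,j} W34={d,e,f,i,j}
  W123={d,e,f,g,i,j} W124={b,c,d,e,f,h,i,j} W134={d,e,f,i,j} W234={d,e,f,i,j}
  W1234={d,e,f,i,j}
components per intersection:
  W1: {a,b,c,d,e,f,g,h,i,j}
  W2: {b,c,d,e,f,g,h,i,j} {k}
  W3: {d,e,f,g,i,j}
  W4: {b,c,d,e,f,h,i,j}
  W12: {b,c,d,e,f,g,h,i,j}
  W13: {d,e,f,g,i,j}
  W14: {b,c,d,e,f,h,i,j}
  W23: {d,e,f,g,i,j}
  W24: {b,c,d,e,f,h,i,j}
  W34: {d,e,f,i,j}
  W123: {d,e,f,g,i,j}
  W124: {b,c,d,e,f,h,i,j}
  W134: {d,e,f,i,j}
  W234: {d,e,f,i,j}
  W1234: {d,e,f,i,j}
C dims 5,6,4,1; δ0: rk 3, SNF 1^3; δ1: rk 3, SNF 1^3; δ2: rk 1, SNF 1^1
degree 0: 5−3−0 = 2 → Ȟ^0 ≅ Z^2
degree 1: 6−3−3 = 0 → Ȟ^1 ≅ 0
degree 2: 4−1−3 = 0 → Ȟ^2 ≅ 0

Ȟ^0 = Z^2, Ȟ^1 = 0 and Ȟ^2 = 0


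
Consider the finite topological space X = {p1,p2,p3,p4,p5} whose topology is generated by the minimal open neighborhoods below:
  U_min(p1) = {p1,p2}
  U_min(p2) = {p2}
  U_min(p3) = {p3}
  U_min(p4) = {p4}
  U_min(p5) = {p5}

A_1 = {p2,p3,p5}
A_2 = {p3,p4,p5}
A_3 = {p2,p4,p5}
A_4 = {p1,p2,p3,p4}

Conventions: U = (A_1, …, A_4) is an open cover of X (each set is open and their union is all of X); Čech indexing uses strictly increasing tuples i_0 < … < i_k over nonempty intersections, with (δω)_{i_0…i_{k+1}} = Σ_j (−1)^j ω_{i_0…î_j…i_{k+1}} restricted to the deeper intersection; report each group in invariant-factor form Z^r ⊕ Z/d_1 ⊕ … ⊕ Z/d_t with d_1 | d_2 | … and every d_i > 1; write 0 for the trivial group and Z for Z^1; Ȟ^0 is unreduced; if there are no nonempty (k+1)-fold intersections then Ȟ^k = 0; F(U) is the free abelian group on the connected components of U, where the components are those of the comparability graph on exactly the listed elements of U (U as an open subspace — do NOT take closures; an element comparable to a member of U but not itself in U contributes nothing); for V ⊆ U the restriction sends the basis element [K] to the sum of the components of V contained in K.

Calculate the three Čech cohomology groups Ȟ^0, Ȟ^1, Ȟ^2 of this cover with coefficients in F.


cover nerve:
  A12={p3,p5} A13={p2,p5} A14={p2,p3} A23={p4,p5} A24={p3,p4} A34={p2,p4}
  A123={p5} A124={p3} A134={p2} A234={p4}
components per intersection:
  A1: {p2} {p3} {p5}
  A2: {p3} {p4} {p5}
  A3: {p2} {p4} {p5}
  A4: {p1,p2} {p3} {p4}
  A12: {p3} {p5}
  A13: {p2} {p5}
  A14: {p2} {p3}
  A23: {p4} {p5}
  A24: {p3} {p4}
  A34: {p2} {p4}
  A123: {p5}
  A124: {p3}
  A134: {p2}
  A234: {p4}
C dims 12,12,4; δ0: rk 8, SNF 1^8; δ1: rk 4, SNF 1^4
Ȟ^0: (12−8)−0=4 ⇒ Z^4
Ȟ^1: (12−4)−8=0 ⇒ 0
Ȟ^2: (4−0)−4=0 ⇒ 0

Ȟ^0 = Z^4, Ȟ^1 = 0 and Ȟ^2 = 0


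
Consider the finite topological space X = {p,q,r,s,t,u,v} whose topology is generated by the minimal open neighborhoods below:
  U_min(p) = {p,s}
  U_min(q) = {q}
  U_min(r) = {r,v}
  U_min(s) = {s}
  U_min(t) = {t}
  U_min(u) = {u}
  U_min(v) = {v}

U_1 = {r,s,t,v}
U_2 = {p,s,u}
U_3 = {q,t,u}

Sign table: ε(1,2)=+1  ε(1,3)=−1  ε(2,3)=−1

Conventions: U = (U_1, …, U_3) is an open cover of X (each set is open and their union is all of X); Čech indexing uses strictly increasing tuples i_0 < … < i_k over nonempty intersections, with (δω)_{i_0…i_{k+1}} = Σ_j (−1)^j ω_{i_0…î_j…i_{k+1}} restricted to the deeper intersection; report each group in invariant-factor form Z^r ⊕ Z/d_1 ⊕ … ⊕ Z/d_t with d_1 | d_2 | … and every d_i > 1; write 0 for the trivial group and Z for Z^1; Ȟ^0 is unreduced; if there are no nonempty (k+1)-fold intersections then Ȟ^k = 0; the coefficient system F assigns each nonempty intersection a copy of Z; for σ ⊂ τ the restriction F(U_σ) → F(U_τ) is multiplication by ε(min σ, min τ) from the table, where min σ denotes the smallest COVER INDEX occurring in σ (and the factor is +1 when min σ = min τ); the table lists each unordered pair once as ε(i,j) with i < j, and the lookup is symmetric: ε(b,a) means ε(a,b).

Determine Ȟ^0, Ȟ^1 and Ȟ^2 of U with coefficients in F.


intersection data:
  U12={s} U13={t} U23={u}
C dims 3,3; δ0: rk 2, SNF 1^2
Ȟ^0 = (3 − 2) − 0 = 1, so Ȟ^0 ≅ Z
Ȟ^1 = (3 − 0) − 2 = 1, so Ȟ^1 ≅ Z
Ȟ^2 = (0 − 0) − 0 = 0, so Ȟ^2 ≅ 0

Ȟ^0 ≅ Z,  Ȟ^1 ≅ Z,  Ȟ^2 ≅ 0


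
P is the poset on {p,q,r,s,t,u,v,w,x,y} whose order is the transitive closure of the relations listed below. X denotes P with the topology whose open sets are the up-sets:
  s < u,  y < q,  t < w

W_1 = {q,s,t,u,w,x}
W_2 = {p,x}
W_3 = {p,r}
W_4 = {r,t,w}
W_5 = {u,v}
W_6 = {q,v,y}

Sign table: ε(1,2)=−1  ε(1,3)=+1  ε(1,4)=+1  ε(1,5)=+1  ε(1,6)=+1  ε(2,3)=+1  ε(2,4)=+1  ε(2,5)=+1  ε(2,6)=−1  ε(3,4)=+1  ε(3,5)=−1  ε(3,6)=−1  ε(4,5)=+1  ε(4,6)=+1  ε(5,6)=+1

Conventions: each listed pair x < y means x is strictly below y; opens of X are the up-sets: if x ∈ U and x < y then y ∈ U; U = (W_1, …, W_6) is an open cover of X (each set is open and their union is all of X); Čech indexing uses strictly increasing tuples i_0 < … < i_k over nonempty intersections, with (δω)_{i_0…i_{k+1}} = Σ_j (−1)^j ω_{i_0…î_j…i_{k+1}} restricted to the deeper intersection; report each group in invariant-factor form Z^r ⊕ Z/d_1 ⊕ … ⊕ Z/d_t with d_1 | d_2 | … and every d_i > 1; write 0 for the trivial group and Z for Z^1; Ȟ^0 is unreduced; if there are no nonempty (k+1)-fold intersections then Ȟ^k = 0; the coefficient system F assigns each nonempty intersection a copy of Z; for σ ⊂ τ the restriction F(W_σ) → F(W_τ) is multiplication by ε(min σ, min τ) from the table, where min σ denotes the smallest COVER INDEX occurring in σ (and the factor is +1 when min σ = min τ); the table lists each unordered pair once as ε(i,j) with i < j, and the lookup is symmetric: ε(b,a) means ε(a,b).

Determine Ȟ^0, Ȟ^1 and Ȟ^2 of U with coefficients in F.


intersection data:
  W12={x} W14={t,w} W15={u} W16={q} W23={p} W34={r} W56={v}
C dims 6,7; δ0: rk 6, SNF 1^5·2
Ȟ^0 = (6 − 6) − 0 = 0, so Ȟ^0 ≅ 0
Ȟ^1 = (7 − 0) − 6 = 1 plus torsion [2], so Ȟ^1 ≅ Z ⊕ Z/2
Ȟ^2 = (0 − 0) − 0 = 0, so Ȟ^2 ≅ 0

Ȟ^0 ≅ 0, Ȟ^1 ≅ Z ⊕ Z/2 and Ȟ^2 ≅ 0


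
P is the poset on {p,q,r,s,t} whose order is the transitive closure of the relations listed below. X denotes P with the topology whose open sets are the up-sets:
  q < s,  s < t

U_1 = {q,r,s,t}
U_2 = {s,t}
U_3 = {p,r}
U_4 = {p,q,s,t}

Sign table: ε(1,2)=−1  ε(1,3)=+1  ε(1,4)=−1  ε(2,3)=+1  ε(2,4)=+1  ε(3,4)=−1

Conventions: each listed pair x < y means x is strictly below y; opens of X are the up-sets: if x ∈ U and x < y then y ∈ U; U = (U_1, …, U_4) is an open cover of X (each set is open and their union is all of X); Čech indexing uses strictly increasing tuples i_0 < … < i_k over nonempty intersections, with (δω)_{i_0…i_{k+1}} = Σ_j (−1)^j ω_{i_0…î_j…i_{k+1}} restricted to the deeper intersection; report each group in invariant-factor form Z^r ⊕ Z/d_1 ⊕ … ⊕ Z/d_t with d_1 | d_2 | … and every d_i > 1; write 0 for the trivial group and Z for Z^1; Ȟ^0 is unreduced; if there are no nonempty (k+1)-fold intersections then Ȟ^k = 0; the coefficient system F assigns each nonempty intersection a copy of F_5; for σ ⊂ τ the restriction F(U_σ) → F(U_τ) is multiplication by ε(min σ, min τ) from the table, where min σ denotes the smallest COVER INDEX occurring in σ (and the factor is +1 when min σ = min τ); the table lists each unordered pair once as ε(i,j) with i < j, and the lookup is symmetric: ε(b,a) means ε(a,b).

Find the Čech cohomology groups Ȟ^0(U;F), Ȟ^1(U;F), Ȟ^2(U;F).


Ȟ^0 = Z/5, Ȟ^1 = Z/5 and Ȟ^2 = 0

intersection data:
  U12={s,t} U13={r} U14={q,s,t} U24={s,t} U34={p}
  U124={s,t}
C dims 4,5,1; δ0: rk_F5 3; δ1: rk_F5 1
Ȟ^0 = (4 − 3) − 0 = 1, so Ȟ^0 ≅ Z/5
Ȟ^1 = (5 − 1) − 3 = 1, so Ȟ^1 ≅ Z/5
Ȟ^2 = (1 − 0) − 1 = 0, so Ȟ^2 ≅ 0


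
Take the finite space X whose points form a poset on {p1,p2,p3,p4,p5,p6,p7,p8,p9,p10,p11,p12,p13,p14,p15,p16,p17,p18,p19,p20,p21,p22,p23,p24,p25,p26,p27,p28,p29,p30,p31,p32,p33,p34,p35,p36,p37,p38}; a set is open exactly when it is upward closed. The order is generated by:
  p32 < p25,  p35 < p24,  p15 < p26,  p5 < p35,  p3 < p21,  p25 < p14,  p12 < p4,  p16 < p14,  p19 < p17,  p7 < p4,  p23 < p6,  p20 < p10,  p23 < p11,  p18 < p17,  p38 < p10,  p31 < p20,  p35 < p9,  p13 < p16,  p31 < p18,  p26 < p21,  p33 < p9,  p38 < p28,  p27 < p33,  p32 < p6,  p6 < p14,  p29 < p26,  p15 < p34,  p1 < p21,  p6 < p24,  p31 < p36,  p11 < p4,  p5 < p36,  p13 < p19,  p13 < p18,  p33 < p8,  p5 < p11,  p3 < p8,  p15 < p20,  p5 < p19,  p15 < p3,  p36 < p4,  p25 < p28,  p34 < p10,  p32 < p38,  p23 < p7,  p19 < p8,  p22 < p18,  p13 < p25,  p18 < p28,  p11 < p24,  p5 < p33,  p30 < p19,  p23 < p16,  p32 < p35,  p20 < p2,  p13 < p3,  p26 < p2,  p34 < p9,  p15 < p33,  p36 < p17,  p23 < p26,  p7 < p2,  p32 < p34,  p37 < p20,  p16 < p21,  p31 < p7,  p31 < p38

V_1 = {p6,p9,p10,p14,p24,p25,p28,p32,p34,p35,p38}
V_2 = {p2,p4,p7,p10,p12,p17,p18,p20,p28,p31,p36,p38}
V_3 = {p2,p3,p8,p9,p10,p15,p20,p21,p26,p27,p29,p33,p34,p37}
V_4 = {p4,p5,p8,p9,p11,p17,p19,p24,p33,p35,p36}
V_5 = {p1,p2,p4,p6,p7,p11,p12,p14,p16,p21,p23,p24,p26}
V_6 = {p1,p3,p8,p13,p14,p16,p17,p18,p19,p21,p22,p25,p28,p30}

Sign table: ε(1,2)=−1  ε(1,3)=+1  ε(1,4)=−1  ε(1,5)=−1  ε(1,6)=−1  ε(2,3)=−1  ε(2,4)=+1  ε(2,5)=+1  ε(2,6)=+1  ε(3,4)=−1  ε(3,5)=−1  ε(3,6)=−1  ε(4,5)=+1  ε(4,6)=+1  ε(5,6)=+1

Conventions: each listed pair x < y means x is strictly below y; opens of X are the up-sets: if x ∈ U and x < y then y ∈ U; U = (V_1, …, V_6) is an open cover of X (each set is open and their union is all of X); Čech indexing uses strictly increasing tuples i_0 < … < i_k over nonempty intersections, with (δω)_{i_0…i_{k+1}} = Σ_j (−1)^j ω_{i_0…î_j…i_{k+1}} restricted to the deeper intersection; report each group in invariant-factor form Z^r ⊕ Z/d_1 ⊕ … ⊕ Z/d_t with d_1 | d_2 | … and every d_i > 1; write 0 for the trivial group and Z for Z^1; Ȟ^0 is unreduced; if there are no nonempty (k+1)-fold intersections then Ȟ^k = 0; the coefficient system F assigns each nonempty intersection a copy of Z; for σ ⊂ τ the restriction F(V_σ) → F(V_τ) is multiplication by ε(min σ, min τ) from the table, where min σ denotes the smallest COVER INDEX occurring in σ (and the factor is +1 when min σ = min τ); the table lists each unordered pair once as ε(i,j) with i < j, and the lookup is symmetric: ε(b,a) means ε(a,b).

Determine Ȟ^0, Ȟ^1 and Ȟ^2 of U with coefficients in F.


Ȟ^0 ≅ Z, Ȟ^1 ≅ 0, Ȟ^2 ≅ Z/2

cover nerve:
  V12={p10,p28,p38} V13={p9,p10,p34} V14={p9,p24,p35} V15={p6,p14,p24} V16={p14,p25,p28} V23={p2,p10,p20} V24={p4,p17,p36} V25={p2,p4,p7,p12} V26={p17,p18,p28} V34={p8,p9,p33} V35={p2,p21,p26} V36={p3,p8,p21} V45={p4,p11,p24} V46={p8,p17,p19} V56={p1,p14,p16,p21}
  V123={p10} V126={p28} V134={p9} V145={p24} V156={p14} V235={p2} V245={p4} V246={p17} V346={p8} V356={p21}
C dims 6,15,10; δ0: rk 5, SNF 1^5; δ1: rk 10, SNF 1^9·2
Ȟ^0: (6−5)−0=1 ⇒ Z
Ȟ^1: (15−10)−5=0 ⇒ 0
Ȟ^2: (10−0)−10=0 plus torsion [2] ⇒ Z/2


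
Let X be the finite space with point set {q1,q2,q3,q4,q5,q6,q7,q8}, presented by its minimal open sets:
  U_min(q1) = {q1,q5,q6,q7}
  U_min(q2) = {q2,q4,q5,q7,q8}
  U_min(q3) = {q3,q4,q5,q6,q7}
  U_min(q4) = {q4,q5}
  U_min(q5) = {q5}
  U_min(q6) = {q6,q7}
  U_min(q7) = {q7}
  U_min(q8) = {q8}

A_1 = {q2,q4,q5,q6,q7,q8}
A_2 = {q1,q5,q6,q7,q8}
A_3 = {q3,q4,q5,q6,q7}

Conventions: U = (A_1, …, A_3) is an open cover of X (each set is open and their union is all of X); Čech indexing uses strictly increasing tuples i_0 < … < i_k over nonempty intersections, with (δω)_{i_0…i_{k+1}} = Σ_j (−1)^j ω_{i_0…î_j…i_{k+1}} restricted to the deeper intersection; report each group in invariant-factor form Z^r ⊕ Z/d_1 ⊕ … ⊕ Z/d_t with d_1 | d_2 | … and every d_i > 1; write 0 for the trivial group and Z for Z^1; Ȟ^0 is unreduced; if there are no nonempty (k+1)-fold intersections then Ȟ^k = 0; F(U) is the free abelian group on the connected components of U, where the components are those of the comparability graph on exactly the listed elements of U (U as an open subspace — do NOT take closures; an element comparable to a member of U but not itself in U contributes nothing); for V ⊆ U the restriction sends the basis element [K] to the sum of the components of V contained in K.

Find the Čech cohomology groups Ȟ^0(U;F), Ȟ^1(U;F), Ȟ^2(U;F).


intersection data:
  A12={q5,q6,q7,q8} A13={q4,q5,q6,q7} A23={q5,q6,q7}
  A123={q5,q6,q7}
components per intersection:
  A1: {q2,q4,q5,q6,q7,q8}
  A2: {q1,q5,q6,q7} {q8}
  A3: {q3,q4,q5,q6,q7}
  A12: {q5} {q6,q7} {q8}
  A13: {q4,q5} {q6,q7}
  A23: {q5} {q6,q7}
  A123: {q5} {q6,q7}
C dims 4,7,2; δ0: rk 3, SNF 1^3; δ1: rk 2, SNF 1^2
Ȟ^0 = (4 − 3) − 0 = 1, so Ȟ^0 ≅ Z
Ȟ^1 = (7 − 2) − 3 = 2, so Ȟ^1 ≅ Z^2
Ȟ^2 = (2 − 0) − 2 = 0, so Ȟ^2 ≅ 0

Ȟ^0(U;F) ≅ Z, Ȟ^1(U;F) ≅ Z^2, Ȟ^2(U;F) ≅ 0
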